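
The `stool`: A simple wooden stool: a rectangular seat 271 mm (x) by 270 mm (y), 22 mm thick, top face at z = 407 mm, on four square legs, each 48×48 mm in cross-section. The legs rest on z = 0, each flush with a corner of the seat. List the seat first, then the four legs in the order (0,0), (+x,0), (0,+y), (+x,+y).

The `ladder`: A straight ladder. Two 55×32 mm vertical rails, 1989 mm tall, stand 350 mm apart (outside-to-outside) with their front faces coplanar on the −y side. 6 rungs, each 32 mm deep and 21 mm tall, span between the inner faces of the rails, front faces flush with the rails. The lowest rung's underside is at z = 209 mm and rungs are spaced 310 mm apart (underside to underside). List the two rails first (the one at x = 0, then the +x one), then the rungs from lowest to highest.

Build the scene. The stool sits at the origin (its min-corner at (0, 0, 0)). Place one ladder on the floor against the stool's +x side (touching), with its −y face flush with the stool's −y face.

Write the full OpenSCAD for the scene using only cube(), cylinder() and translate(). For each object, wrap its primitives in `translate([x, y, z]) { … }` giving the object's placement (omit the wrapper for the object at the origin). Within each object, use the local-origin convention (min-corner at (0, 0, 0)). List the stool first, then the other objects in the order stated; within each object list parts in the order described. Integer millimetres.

translate([0, 0, 385]) cube([271, 270, 22]);
cube([48, 48, 385]);
translate([223, 0, 0]) cube([48, 48, 385]);
translate([0, 222, 0]) cube([48, 48, 385]);
translate([223, 222, 0]) cube([48, 48, 385]);
translate([271, 0, 0]) {
  cube([55, 32, 1989]);
  translate([295, 0, 0]) cube([55, 32, 1989]);
  translate([55, 0, 209]) cube([240, 32, 21]);
  translate([55, 0, 519]) cube([240, 32, 21]);
  translate([55, 0, 829]) cube([240, 32, 21]);
  translate([55, 0, 1139]) cube([240, 32, 21]);
  translate([55, 0, 1449]) cube([240, 32, 21]);
  translate([55, 0, 1759]) cube([240, 32, 21]);
}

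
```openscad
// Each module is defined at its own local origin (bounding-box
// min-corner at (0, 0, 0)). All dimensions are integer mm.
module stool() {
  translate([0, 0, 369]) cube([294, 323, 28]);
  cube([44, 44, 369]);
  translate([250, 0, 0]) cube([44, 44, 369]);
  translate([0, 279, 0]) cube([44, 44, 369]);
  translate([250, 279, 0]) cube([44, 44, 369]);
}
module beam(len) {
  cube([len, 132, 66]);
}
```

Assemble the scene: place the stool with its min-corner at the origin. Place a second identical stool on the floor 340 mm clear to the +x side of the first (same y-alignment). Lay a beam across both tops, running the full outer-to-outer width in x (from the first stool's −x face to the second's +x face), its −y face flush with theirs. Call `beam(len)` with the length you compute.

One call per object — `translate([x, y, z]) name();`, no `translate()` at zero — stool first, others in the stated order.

stool();
translate([634, 0, 0]) stool();
translate([0, 0, 397]) beam(928);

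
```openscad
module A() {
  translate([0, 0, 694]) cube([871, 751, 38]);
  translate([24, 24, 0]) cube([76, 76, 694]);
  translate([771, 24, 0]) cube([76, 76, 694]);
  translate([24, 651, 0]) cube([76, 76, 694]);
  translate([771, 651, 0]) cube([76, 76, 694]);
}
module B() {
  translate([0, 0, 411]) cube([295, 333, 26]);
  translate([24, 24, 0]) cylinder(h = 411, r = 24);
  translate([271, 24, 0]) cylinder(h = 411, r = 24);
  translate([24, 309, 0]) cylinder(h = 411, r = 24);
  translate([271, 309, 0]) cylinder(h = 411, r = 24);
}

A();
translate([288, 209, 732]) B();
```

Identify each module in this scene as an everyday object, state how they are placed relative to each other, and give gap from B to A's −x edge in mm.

The stool's min-x is at 288; the table's min-x is 0; gap = 288 mm.

A is a table. B is a stool. The stool is on top of the table, centred. The gap from the stool to the table's −x edge is 288 mm.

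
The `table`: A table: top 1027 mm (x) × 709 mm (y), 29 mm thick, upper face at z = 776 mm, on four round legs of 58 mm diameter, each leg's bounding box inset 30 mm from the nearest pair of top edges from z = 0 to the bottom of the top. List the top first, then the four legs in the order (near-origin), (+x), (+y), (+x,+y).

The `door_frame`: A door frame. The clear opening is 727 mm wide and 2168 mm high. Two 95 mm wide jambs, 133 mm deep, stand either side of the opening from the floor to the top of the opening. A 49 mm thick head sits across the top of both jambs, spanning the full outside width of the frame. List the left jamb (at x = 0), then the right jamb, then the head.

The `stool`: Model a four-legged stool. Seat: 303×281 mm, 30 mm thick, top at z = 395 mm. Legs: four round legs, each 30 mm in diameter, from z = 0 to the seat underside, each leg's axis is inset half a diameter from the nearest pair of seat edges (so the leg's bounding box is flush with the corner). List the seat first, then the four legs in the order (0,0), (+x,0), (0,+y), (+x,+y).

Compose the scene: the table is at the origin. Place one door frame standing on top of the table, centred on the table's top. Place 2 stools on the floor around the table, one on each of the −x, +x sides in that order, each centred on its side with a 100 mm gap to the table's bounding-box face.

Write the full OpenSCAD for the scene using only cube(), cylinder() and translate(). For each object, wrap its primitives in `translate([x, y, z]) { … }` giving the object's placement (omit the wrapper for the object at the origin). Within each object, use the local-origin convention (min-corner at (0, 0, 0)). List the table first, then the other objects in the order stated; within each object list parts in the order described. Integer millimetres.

translate([0, 0, 747]) cube([1027, 709, 29]);
translate([59, 59, 0]) cylinder(h = 747, r = 29);
translate([968, 59, 0]) cylinder(h = 747, r = 29);
translate([59, 650, 0]) cylinder(h = 747, r = 29);
translate([968, 650, 0]) cylinder(h = 747, r = 29);
translate([55, 288, 776]) {
  cube([95, 133, 2168]);
  translate([822, 0, 0]) cube([95, 133, 2168]);
  translate([0, 0, 2168]) cube([917, 133, 49]);
}
translate([-403, 214, 0]) {
  translate([0, 0, 365]) cube([303, 281, 30]);
  translate([15, 15, 0]) cylinder(h = 365, r = 15);
  translate([288, 15, 0]) cylinder(h = 365, r = 15);
  translate([15, 266, 0]) cylinder(h = 365, r = 15);
  translate([288, 266, 0]) cylinder(h = 365, r = 15);
}
translate([1127, 214, 0]) {
  translate([0, 0, 365]) cube([303, 281, 30]);
  translate([15, 15, 0]) cylinder(h = 365, r = 15);
  translate([288, 15, 0]) cylinder(h = 365, r = 15);
  translate([15, 266, 0]) cylinder(h = 365, r = 15);
  translate([288, 266, 0]) cylinder(h = 365, r = 15);
}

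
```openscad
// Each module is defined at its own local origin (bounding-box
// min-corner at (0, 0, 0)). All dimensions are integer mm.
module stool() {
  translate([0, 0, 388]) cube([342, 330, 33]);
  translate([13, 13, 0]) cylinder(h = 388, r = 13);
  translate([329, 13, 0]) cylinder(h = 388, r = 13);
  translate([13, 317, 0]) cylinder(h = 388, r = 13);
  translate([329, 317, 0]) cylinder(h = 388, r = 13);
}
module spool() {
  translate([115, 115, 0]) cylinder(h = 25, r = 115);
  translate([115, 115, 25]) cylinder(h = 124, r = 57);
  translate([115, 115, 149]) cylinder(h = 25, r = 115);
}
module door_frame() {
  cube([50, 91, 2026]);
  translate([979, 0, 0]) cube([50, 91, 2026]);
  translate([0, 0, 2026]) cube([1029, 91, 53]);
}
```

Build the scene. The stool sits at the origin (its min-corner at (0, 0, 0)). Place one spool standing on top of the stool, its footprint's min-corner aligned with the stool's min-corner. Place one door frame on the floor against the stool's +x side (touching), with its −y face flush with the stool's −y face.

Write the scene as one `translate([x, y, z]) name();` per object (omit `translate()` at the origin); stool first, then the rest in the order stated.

stool();
translate([0, 0, 421]) spool();
translate([342, 0, 0]) door_frame();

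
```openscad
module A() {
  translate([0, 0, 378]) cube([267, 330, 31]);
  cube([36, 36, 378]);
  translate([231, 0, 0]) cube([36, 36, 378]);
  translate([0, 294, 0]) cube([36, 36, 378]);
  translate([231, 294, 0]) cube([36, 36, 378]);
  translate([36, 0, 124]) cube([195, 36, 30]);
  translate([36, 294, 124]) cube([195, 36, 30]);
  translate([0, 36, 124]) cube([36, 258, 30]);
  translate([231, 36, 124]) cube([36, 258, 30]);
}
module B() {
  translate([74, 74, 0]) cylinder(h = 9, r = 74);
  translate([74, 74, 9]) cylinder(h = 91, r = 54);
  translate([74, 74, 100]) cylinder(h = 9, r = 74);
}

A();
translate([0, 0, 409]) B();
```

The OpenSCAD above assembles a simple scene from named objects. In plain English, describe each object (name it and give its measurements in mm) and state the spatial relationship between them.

A is a four-legged stool. The seat is a 267×330×31 mm slab whose top surface is at z = 409 mm; four square legs, each 36×36 mm in cross-section, run from the floor (z = 0) to the underside of the seat, each flush with a corner of the seat. Four stretchers, 36 mm wide and 30 mm tall, connect adjacent legs with their undersides at z = 124 mm, each running between the inner faces of the legs it joins and aligned with the legs' outer faces on the other axis.

B is a spool: two coaxial disc flanges of radius 74 mm and thickness 9 mm, joined by a core cylinder of radius 54 mm and height 91 mm. The lower flange rests on z = 0 and the three cylinders share a vertical axis.

The spool is on top of the stool.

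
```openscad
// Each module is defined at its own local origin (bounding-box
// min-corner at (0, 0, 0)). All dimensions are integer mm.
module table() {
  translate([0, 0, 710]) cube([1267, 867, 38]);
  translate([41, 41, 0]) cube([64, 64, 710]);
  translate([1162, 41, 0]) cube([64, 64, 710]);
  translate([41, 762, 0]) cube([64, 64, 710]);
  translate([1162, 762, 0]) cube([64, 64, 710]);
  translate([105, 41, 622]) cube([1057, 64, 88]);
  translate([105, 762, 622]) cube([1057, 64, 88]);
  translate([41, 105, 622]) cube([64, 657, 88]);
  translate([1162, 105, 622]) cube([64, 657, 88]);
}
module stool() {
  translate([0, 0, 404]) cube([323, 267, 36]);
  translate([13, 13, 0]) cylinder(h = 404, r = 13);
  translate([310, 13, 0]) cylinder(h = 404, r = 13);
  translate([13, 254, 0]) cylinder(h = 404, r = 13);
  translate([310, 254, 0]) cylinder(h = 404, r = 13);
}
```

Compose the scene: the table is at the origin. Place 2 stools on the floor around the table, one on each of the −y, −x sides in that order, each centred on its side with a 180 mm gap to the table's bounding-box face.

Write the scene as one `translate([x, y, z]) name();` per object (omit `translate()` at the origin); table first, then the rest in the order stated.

table();
translate([472, -447, 0]) stool();
translate([-503, 300, 0]) stool();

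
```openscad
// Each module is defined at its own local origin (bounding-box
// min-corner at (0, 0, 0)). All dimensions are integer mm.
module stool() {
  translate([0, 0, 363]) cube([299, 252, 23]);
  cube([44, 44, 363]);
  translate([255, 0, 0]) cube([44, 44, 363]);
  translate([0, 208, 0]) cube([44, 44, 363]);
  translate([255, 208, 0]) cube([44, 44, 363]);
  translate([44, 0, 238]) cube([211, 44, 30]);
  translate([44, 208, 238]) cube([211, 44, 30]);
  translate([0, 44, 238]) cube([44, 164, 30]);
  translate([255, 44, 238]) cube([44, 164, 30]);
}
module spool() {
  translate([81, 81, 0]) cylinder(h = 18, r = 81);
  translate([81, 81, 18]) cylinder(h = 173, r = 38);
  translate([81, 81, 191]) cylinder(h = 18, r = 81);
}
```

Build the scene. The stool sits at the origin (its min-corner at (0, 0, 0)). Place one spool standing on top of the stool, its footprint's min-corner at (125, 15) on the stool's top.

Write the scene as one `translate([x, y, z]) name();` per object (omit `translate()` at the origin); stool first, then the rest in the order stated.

stool();
translate([125, 15, 386]) spool();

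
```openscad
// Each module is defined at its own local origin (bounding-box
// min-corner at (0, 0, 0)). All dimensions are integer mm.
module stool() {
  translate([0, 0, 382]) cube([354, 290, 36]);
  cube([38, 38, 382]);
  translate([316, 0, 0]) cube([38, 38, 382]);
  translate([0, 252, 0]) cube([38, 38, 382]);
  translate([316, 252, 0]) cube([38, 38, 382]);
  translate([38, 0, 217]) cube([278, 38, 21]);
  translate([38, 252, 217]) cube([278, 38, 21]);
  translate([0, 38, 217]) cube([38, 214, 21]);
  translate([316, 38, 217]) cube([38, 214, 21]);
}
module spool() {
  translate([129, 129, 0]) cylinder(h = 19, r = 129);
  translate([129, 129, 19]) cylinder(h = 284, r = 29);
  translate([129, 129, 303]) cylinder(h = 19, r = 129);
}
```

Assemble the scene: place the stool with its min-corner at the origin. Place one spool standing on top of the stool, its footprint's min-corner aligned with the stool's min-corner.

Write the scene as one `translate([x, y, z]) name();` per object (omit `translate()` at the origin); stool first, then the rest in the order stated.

stool();
translate([0, 0, 418]) spool();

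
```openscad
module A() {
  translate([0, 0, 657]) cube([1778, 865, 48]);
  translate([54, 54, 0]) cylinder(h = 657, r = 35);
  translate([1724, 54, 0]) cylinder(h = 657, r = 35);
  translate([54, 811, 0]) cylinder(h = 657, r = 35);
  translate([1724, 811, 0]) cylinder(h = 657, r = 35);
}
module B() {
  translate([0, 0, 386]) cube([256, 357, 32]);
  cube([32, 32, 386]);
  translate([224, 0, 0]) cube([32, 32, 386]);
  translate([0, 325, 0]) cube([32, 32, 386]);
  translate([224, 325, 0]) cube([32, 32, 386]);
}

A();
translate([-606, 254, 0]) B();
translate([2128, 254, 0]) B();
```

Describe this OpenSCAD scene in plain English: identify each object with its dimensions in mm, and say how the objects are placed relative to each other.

A is a rectangular dining table. The top is 1778×865×48 mm with its upper surface at z = 705 mm. It stands on four round legs of 70 mm diameter, each leg's bounding box inset 19 mm from the nearest pair of top edges, running from the floor to the underside of the top.

B is a simple wooden stool: a rectangular seat 256 mm (x) by 357 mm (y), 32 mm thick, top face at z = 418 mm, on four square legs, each 32×32 mm in cross-section. The legs rest on z = 0, each flush with a corner of the seat.

Two stools sit around the table at the −x, +x sides.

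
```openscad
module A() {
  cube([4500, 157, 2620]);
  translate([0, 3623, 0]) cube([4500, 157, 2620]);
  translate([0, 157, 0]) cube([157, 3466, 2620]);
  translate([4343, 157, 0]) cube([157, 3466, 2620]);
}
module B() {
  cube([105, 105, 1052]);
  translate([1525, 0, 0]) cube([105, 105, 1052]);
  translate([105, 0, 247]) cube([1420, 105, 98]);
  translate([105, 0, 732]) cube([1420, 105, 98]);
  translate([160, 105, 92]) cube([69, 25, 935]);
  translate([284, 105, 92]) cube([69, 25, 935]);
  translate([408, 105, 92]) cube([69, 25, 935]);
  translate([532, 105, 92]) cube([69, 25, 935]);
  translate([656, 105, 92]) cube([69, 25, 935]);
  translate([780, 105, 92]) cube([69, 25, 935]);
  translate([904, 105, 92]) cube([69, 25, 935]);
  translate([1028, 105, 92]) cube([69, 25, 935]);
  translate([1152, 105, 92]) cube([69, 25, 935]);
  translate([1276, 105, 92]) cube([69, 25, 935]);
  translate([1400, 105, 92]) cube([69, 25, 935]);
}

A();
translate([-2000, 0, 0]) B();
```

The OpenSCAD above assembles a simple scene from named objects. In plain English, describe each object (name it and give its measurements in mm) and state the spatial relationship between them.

A is a box-shaped house frame (walls only): outside footprint 4500×3780 mm, wall height 2620 mm, wall thickness 157 mm. The two y-facing walls run the full x-width; the two x-facing walls fit between the inner faces of the y-facing walls.

B is a fence section. Two 105×105 mm posts, 1052 mm tall, stand on the floor with a clear span of 1420 mm between their inner faces. Two horizontal rails of 105×98 mm section span the gap between the posts with their undersides at z = 247 mm and z = 732 mm, flush with the posts' −y face. 11 pickets, each 69 mm wide, 25 mm thick and 935 mm tall, are fixed to the +y face of the rails with their bottoms at z = 92 mm, evenly spaced across the span with equal gaps (rounded down to the nearest mm) at the −x end and between each pair — any rounding remainder accumulates at the +x end.

The fence section is on the floor beside the house frame on its −x side.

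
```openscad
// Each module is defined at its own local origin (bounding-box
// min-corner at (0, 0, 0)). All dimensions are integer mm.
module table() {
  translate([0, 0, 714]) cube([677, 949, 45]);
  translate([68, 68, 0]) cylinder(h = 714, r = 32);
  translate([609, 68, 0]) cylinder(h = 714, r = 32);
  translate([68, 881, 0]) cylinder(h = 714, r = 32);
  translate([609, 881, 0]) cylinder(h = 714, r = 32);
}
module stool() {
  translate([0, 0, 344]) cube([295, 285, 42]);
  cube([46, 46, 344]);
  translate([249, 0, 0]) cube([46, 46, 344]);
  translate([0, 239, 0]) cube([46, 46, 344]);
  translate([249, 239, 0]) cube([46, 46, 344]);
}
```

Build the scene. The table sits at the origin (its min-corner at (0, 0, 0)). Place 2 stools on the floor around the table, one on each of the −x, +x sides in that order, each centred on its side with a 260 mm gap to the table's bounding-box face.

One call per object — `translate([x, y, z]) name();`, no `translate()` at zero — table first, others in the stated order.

table();
translate([-555, 332, 0]) stool();
translate([937, 332, 0]) stool();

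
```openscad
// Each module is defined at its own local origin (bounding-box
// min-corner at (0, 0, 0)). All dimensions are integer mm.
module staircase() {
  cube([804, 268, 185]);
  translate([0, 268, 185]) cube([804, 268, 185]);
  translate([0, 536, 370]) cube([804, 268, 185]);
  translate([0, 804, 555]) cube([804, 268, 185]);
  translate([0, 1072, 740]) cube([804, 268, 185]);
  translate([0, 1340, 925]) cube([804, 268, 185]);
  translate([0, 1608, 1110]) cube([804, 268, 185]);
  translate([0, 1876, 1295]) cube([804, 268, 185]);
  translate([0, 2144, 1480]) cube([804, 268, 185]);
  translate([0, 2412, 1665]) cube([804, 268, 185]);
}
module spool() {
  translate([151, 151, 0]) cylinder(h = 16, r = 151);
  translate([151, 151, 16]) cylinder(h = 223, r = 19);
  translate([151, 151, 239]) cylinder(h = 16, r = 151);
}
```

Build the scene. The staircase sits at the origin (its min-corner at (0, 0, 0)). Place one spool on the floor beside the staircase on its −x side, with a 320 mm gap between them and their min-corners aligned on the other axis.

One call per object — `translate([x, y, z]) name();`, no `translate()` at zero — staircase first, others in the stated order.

staircase();
translate([-622, 0, 0]) spool();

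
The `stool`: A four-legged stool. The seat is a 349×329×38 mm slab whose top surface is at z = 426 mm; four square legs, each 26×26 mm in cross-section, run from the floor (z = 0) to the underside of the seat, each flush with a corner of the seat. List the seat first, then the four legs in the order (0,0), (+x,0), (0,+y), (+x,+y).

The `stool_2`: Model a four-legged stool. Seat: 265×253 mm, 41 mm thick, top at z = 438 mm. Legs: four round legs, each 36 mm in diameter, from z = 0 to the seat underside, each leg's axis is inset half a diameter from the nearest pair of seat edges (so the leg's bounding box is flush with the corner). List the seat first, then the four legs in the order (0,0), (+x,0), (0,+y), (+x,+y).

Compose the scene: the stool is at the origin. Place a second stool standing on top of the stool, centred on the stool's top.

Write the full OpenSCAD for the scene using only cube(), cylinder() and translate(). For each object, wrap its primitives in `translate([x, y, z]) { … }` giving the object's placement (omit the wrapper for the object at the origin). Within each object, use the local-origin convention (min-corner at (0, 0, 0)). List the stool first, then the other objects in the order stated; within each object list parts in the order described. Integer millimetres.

translate([0, 0, 388]) cube([349, 329, 38]);
cube([26, 26, 388]);
translate([323, 0, 0]) cube([26, 26, 388]);
translate([0, 303, 0]) cube([26, 26, 388]);
translate([323, 303, 0]) cube([26, 26, 388]);
translate([42, 38, 426]) {
  translate([0, 0, 397]) cube([265, 253, 41]);
  translate([18, 18, 0]) cylinder(h = 397, r = 18);
  translate([247, 18, 0]) cylinder(h = 397, r = 18);
  translate([18, 235, 0]) cylinder(h = 397, r = 18);
  translate([247, 235, 0]) cylinder(h = 397, r = 18);
}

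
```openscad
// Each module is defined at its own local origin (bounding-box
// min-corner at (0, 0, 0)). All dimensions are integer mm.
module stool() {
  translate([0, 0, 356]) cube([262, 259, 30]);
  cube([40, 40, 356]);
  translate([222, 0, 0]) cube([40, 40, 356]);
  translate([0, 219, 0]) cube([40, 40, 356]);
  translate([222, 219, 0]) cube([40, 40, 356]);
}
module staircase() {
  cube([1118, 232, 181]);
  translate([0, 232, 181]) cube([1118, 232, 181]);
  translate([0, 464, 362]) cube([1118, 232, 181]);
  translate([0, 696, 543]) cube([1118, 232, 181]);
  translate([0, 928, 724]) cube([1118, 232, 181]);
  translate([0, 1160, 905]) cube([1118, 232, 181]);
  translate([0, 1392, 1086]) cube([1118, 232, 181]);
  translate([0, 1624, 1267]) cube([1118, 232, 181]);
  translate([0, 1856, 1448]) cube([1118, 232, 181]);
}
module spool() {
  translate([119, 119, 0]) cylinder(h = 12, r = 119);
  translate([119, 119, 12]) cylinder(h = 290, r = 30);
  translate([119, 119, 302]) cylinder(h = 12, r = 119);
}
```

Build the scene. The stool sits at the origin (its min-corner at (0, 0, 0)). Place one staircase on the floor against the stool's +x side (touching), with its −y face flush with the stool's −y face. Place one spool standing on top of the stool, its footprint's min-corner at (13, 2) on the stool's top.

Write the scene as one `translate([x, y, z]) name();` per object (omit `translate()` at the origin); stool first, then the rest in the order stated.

stool();
translate([262, 0, 0]) staircase();
translate([13, 2, 386]) spool();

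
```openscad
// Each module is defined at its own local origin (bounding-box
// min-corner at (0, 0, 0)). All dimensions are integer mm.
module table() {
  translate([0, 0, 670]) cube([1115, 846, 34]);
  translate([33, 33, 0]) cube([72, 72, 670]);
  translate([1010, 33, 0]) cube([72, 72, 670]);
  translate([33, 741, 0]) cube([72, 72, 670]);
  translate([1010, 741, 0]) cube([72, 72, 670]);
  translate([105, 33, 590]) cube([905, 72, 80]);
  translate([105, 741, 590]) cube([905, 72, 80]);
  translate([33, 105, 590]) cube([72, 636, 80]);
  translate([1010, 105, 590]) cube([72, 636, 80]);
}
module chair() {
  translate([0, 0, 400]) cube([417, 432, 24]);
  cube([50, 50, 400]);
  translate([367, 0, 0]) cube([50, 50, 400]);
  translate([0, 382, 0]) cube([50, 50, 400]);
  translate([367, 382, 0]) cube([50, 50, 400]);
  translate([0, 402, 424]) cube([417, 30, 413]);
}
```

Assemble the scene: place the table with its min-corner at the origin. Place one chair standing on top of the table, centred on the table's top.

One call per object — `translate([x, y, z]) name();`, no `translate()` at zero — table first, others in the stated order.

table();
translate([349, 207, 704]) chair();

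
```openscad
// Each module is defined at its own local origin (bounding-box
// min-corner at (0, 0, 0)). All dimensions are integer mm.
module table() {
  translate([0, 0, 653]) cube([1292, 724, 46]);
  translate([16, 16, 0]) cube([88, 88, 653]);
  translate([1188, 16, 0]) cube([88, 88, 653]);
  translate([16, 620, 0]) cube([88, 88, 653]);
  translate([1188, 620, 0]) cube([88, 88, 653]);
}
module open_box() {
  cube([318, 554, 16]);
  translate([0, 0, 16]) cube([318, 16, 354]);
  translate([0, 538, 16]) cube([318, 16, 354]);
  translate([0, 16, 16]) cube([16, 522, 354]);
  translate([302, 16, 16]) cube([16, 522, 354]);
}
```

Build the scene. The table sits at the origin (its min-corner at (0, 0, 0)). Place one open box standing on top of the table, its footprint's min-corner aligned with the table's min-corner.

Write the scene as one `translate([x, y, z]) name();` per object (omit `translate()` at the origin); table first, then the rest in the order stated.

table();
translate([0, 0, 699]) open_box();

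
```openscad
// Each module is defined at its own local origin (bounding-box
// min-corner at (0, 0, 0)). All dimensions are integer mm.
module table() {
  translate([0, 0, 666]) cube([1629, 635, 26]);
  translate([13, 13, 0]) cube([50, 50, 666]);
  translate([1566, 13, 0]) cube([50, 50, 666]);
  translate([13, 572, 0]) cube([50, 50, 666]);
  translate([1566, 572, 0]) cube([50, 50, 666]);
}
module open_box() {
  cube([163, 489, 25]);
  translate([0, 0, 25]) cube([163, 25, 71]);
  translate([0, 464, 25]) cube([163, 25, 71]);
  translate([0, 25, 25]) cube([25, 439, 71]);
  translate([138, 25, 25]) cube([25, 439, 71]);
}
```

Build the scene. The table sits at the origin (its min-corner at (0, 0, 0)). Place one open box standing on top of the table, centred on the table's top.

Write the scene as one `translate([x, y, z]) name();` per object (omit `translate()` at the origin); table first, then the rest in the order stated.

table();
translate([733, 73, 692]) open_box();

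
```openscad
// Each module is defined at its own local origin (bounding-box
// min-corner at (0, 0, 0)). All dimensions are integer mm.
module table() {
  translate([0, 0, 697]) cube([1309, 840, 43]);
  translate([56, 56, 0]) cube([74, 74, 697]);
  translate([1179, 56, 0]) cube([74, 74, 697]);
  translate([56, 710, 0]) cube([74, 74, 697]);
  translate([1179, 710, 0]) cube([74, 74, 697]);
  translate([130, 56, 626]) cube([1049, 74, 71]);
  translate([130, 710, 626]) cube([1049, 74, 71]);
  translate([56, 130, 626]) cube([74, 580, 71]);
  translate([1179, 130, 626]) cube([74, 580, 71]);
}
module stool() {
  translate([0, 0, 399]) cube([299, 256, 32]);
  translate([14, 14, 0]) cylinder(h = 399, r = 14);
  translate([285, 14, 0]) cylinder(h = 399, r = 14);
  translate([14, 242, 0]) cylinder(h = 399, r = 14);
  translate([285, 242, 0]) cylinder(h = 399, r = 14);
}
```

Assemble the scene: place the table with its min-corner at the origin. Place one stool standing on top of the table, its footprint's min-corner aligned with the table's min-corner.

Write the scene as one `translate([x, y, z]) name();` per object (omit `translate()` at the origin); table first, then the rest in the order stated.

table();
translate([0, 0, 740]) stool();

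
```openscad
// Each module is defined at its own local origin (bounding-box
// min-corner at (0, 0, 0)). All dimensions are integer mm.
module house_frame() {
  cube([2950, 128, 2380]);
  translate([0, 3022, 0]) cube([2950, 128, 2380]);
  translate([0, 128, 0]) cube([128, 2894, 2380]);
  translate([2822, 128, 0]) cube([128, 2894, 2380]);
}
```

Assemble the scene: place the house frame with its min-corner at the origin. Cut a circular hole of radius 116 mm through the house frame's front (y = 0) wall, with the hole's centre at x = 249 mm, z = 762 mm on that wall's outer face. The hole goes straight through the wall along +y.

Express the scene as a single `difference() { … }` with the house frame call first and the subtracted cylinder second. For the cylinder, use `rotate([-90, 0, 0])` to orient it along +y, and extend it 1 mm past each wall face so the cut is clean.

difference() {
  house_frame();
  translate([249, -1, 762]) rotate([-90, 0, 0]) cylinder(h = 130, r = 116);
}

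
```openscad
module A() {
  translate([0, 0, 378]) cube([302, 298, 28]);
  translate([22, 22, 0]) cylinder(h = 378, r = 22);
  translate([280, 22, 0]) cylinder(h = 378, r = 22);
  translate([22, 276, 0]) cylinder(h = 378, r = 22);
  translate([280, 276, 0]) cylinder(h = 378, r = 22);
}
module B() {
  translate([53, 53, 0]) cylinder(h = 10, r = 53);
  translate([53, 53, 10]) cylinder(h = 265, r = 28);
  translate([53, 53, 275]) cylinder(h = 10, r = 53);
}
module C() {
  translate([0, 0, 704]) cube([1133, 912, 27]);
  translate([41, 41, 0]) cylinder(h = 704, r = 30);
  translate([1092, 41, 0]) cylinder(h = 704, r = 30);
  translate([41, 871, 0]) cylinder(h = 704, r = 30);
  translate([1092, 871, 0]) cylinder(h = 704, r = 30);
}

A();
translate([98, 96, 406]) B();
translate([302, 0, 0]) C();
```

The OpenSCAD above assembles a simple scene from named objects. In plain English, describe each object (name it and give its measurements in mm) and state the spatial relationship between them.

A is a four-legged stool. The seat is 302×298 mm, 28 mm thick, top at z = 406 mm. It stands on four round legs, each 44 mm in diameter, from z = 0 to the seat underside, each leg's axis is inset half a diameter from the nearest pair of seat edges (so the leg's bounding box is flush with the corner).

B is a spool: two coaxial disc flanges of radius 53 mm and thickness 10 mm, joined by a core cylinder of radius 28 mm and height 265 mm. The lower flange rests on z = 0 and the three cylinders share a vertical axis.

C is a rectangular dining table. The top is 1133×912×27 mm with its upper surface at z = 731 mm. It stands on four round legs of 60 mm diameter, each leg's bounding box inset 11 mm from the nearest pair of top edges, running from the floor to the underside of the top.

The spool is on top of the stool, centred. The table is against the stool's +x side, with their −y faces flush.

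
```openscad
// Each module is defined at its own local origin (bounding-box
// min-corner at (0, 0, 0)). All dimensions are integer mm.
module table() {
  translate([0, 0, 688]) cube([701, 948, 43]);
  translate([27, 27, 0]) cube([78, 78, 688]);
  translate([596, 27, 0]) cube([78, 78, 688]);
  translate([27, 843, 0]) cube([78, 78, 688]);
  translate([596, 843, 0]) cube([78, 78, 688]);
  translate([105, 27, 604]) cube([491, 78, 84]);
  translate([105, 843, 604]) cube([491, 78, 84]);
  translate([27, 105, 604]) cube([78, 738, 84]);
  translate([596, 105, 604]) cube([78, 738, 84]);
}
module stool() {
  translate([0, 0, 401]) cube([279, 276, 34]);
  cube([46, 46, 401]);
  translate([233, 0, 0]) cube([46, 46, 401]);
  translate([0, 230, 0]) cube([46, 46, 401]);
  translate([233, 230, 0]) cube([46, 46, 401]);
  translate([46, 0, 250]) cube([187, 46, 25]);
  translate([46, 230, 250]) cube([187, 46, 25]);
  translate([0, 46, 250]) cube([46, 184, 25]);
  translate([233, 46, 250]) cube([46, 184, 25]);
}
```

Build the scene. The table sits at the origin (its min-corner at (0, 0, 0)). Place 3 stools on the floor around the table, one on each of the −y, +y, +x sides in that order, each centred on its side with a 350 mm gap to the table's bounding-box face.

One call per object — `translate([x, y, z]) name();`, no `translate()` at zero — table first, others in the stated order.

table();
translate([211, -626, 0]) stool();
translate([211, 1298, 0]) stool();
translate([1051, 336, 0]) stool();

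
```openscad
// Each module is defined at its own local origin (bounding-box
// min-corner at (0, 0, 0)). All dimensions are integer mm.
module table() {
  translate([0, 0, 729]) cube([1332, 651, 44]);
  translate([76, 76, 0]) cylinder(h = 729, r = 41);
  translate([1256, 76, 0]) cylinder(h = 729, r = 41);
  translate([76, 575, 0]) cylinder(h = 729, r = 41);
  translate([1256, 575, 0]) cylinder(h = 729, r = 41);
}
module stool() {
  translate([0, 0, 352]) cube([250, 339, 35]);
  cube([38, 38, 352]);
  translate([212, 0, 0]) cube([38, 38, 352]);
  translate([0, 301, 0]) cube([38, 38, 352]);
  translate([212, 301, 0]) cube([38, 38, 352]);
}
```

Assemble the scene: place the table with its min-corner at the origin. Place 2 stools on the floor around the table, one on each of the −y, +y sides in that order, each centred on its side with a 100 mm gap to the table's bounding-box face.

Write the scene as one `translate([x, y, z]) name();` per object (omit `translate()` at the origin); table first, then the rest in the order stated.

table();
translate([541, -439, 0]) stool();
translate([541, 751, 0]) stool();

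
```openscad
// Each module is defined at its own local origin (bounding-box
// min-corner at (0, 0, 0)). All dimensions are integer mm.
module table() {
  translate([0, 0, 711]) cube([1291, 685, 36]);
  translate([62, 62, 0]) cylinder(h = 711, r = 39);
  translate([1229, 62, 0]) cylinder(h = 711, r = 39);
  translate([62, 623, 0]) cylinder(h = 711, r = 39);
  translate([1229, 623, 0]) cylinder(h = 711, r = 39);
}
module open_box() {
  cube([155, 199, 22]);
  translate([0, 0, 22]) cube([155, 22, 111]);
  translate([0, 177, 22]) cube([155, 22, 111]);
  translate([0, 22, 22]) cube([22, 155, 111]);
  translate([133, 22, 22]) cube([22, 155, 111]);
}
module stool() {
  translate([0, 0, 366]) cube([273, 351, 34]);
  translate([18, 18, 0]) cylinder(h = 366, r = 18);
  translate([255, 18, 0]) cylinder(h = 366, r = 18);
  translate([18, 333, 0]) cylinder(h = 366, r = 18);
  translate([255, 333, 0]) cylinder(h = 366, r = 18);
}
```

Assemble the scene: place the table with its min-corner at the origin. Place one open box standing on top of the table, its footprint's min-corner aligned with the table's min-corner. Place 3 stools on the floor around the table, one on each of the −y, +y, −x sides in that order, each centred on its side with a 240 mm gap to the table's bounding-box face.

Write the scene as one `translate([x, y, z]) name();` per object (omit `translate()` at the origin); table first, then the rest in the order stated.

table();
translate([0, 0, 747]) open_box();
translate([509, -591, 0]) stool();
translate([509, 925, 0]) stool();
translate([-513, 167, 0]) stool();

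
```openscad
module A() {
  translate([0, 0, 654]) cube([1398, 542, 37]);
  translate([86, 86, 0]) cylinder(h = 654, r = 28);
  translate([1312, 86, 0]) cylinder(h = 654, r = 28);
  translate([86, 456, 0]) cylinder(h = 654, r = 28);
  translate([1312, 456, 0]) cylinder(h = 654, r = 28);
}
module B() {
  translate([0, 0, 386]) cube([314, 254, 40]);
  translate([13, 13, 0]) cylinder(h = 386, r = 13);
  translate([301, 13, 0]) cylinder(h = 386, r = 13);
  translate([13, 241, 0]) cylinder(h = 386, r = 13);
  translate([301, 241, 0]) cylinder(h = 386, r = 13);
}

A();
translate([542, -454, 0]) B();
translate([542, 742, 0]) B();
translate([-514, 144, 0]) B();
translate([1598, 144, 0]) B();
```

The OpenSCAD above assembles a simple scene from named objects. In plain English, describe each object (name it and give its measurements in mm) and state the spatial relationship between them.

A is a rectangular dining table. The top is 1398×542×37 mm with its upper surface at z = 691 mm. It stands on four round legs of 56 mm diameter, each leg's bounding box inset 58 mm from the nearest pair of top edges, running from the floor to the underside of the top.

B is a four-legged stool. The seat is a 314×254×40 mm slab whose top surface is at z = 426 mm; four round legs, each 26 mm in diameter, run from the floor (z = 0) to the underside of the seat, each leg's axis is inset half a diameter from the nearest pair of seat edges (so the leg's bounding box is flush with the corner).

Four stools sit around the table at the −y, +y, −x, +x sides.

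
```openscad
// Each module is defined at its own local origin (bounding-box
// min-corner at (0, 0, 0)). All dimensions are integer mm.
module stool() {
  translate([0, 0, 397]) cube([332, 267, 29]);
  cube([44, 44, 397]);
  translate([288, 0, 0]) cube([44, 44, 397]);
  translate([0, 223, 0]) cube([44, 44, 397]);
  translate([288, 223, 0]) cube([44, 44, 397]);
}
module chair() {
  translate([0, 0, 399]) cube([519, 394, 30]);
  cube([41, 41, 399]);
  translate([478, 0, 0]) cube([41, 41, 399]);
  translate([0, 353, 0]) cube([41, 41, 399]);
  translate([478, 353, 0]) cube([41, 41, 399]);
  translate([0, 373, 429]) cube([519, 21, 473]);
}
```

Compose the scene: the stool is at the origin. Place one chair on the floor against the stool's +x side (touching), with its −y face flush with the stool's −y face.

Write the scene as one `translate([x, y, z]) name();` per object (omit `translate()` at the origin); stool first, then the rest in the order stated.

stool();
translate([332, 0, 0]) chair();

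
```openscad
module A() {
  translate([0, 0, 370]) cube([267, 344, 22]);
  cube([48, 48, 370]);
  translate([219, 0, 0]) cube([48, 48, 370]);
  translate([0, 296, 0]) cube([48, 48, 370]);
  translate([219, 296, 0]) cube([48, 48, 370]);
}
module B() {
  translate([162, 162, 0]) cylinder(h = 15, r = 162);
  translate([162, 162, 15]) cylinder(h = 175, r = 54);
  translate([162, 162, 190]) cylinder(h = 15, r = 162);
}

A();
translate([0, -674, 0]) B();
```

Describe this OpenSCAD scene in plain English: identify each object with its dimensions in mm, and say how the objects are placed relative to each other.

A is a four-legged stool. The seat is a 267×344×22 mm slab whose top surface is at z = 392 mm; four square legs, each 48×48 mm in cross-section, run from the floor (z = 0) to the underside of the seat, each flush with a corner of the seat.

B is a spool: two coaxial disc flanges of radius 162 mm and thickness 15 mm, joined by a core cylinder of radius 54 mm and height 175 mm. The lower flange rests on z = 0 and the three cylinders share a vertical axis.

The spool is on the floor beside the stool on its −y side.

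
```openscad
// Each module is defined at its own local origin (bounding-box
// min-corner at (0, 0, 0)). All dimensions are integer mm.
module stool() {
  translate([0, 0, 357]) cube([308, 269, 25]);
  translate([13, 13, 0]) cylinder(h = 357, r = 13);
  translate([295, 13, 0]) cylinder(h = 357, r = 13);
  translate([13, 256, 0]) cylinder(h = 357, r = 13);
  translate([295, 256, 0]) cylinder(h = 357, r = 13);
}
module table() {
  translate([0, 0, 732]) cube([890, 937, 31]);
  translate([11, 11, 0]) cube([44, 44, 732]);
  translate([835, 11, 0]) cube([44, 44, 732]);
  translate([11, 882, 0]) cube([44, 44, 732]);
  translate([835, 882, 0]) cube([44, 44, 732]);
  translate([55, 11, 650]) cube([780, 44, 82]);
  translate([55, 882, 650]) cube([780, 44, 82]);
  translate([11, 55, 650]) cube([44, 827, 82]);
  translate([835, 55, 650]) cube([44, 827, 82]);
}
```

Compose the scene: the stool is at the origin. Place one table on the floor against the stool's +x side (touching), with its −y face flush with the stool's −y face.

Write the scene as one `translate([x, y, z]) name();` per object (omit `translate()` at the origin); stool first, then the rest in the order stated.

stool();
translate([308, 0, 0]) table();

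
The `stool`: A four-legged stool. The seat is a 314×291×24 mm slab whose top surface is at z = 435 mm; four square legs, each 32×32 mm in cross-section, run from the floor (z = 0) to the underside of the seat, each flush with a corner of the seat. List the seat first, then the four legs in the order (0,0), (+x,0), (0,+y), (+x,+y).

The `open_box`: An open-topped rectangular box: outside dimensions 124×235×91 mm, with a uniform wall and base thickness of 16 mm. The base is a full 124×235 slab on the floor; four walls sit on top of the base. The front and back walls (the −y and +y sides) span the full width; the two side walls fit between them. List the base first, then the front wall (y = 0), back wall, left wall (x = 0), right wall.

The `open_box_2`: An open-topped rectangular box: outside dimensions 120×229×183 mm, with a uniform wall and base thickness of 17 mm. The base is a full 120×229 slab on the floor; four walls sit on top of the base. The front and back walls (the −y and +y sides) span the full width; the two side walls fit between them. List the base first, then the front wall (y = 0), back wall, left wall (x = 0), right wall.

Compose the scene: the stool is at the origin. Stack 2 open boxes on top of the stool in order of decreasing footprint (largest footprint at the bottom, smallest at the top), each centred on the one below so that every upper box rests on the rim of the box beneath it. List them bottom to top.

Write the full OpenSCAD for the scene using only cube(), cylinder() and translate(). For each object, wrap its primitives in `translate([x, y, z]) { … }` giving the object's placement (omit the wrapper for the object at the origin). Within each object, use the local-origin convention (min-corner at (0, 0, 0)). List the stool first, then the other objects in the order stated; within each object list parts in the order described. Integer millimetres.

translate([0, 0, 411]) cube([314, 291, 24]);
cube([32, 32, 411]);
translate([282, 0, 0]) cube([32, 32, 411]);
translate([0, 259, 0]) cube([32, 32, 411]);
translate([282, 259, 0]) cube([32, 32, 411]);
translate([95, 28, 435]) {
  cube([124, 235, 16]);
  translate([0, 0, 16]) cube([124, 16, 75]);
  translate([0, 219, 16]) cube([124, 16, 75]);
  translate([0, 16, 16]) cube([16, 203, 75]);
  translate([108, 16, 16]) cube([16, 203, 75]);
}
translate([97, 31, 526]) {
  cube([120, 229, 17]);
  translate([0, 0, 17]) cube([120, 17, 166]);
  translate([0, 212, 17]) cube([120, 17, 166]);
  translate([0, 17, 17]) cube([17, 195, 166]);
  translate([103, 17, 17]) cube([17, 195, 166]);
}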